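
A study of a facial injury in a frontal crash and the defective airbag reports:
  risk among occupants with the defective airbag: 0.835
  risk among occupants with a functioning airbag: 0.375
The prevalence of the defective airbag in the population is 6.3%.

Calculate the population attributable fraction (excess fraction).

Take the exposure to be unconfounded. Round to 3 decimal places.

PAF ≈ 0.072

Let p₁ = 0.835, p₀ = 0.375.
Overall risk P(Y=1) = π·p₁ + (1−π)·p₀ = 0.063×0.835 + 0.937×0.375 = 0.40398.
Under exogeneity, PAF = [P(Y=1) − p₀] / P(Y=1).
PAF = (0.40398 − 0.375) / 0.40398 ≈ 0.0717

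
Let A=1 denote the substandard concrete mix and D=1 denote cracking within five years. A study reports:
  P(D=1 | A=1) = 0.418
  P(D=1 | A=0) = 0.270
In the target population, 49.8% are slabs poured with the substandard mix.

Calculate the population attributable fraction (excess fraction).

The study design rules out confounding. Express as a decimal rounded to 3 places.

PAF ≈ 0.214

Let p₁ = 0.418, p₀ = 0.27.
Overall risk P(Y=1) = π·p₁ + (1−π)·p₀ = 0.498×0.418 + 0.502×0.27 = 0.3437.
Under exogeneity, PAF = [P(Y=1) − p₀] / P(Y=1).
PAF = (0.3437 − 0.27) / 0.3437 ≈ 0.2144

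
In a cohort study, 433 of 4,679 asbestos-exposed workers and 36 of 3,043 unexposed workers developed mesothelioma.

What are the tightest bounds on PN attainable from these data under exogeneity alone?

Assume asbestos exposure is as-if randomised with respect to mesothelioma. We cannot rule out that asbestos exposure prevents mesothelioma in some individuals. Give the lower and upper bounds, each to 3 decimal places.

p₁ = P(outcome | exposed) = 433/4679 = 0.092541
p₀ = P(outcome | unexposed) = 36/3043 = 0.01183
Under exogeneity alone the bounds on PN are max{0,(p₁−p₀)/p₁} ≤ PN ≤ min{1,(1−p₀)/p₁}.
  lower = (p₁ − p₀)/p₁ = 0.080711 / 0.092541 ≈ 0.8722
  upper = min{1, (1 − p₀)/p₁} = 0.98817 / 0.092541 ≈ 10.6782 → capped at 1

0.872 ≤ PN ≤ 1.000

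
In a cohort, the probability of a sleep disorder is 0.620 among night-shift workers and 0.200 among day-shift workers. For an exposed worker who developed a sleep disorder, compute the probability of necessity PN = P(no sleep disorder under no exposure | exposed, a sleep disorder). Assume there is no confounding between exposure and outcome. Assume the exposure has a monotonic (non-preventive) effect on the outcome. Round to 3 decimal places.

PN ≈ 0.677

Let p₁ = 0.62, p₀ = 0.2.
Under exogeneity and monotonicity, PN = (p₁ − p₀) / p₁.
PN = (0.62 − 0.2) / 0.62 = 0.42 / 0.62 ≈ 0.6774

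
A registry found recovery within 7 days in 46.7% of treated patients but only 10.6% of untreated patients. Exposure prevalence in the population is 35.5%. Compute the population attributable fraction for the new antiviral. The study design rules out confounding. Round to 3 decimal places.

PAF ≈ 0.547

p₁ = 0.467, p₀ = 0.106.
Overall risk P(Y=1) = π·p₁ + (1−π)·p₀ = 0.355×0.467 + 0.645×0.106 = 0.23416.
Under exogeneity, PAF = [P(Y=1) − p₀] / P(Y=1).
PAF = (0.23416 − 0.106) / 0.23416 ≈ 0.5473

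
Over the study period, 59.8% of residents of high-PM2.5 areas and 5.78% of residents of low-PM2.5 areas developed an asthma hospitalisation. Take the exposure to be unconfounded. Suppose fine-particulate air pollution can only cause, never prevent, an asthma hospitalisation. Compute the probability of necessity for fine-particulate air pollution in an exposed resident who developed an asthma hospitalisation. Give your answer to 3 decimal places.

p₁ = 0.598, p₀ = 0.0578.
Under exogeneity and monotonicity, PN = (p₁ − p₀) / p₁.
PN = (0.598 − 0.0578) / 0.598 = 0.5402 / 0.598 ≈ 0.9033

PN ≈ 0.903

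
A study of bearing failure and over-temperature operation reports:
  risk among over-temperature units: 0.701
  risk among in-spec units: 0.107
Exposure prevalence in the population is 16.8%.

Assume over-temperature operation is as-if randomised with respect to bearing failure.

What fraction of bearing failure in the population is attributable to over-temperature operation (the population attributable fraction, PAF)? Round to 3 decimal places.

PAF ≈ 0.483

Let p₁ = 0.701, p₀ = 0.107.
Overall risk P(Y=1) = π·p₁ + (1−π)·p₀ = 0.168×0.701 + 0.832×0.107 = 0.20679.
Under exogeneity, PAF = [P(Y=1) − p₀] / P(Y=1).
PAF = (0.20679 − 0.107) / 0.20679 ≈ 0.4826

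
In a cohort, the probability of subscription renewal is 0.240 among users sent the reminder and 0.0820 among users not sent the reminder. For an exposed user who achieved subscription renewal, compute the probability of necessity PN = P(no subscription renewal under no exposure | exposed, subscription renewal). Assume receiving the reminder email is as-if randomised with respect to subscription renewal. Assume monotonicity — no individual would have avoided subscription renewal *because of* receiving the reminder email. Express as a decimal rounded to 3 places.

Let p₁ = 0.24, p₀ = 0.082.
Under exogeneity and monotonicity, PN = (p₁ − p₀) / p₁.
PN = (0.24 − 0.082) / 0.24 = 0.158 / 0.24 ≈ 0.6583

PN ≈ 0.658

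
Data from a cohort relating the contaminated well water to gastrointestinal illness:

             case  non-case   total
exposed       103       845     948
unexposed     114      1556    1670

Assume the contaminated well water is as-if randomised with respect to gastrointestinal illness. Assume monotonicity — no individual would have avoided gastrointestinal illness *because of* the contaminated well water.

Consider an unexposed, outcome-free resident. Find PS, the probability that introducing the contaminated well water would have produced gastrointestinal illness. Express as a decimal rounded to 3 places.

p₁ = P(outcome | exposed) = 103/948 = 0.10865
p₀ = P(outcome | unexposed) = 114/1670 = 0.068263
Under exogeneity and monotonicity, PS = (p₁ − p₀) / (1 − p₀).
PS = (0.10865 − 0.068263) / (1 − 0.068263) = 0.040386 / 0.93174 ≈ 0.0433

PS ≈ 0.043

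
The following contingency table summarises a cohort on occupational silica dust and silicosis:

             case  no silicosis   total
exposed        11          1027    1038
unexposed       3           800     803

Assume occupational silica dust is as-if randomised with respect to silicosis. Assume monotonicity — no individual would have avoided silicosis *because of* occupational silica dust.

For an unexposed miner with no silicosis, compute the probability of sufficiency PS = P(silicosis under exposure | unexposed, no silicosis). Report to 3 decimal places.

p₁ = P(outcome | exposed) = 11/1038 = 0.010597
p₀ = P(outcome | unexposed) = 3/803 = 0.003736
Under exogeneity and monotonicity, PS = (p₁ − p₀)/(1 − p₀).
PS = (0.010597 − 0.003736) / 0.99626 ≈ 0.0069

PS ≈ 0.007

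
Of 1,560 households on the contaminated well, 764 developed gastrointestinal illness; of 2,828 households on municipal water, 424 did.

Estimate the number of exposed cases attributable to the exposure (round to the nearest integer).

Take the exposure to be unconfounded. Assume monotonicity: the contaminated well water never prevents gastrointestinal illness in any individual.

p₁ = P(outcome | exposed) = 764/1560 = 0.48974
p₀ = P(outcome | unexposed) = 424/2828 = 0.14993
PN = (p₁ − p₀)/p₁ = (0.48974 − 0.14993) / 0.48974 ≈ 0.69386.
Attributable cases ≈ PN × (exposed cases) = 0.69386 × 764 ≈ 530.11.

about 530 cases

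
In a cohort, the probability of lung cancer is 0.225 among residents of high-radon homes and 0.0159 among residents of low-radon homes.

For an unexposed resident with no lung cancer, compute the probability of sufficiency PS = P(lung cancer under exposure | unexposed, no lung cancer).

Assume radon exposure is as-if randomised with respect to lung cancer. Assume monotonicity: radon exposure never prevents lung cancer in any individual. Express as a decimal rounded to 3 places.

PS ≈ 0.212

Let p₁ = 0.225, p₀ = 0.0159.
Under exogeneity and monotonicity, PS = (p₁ − p₀) / (1 − p₀).
PS = (0.225 − 0.0159) / (1 − 0.0159) = 0.2091 / 0.9841 ≈ 0.2125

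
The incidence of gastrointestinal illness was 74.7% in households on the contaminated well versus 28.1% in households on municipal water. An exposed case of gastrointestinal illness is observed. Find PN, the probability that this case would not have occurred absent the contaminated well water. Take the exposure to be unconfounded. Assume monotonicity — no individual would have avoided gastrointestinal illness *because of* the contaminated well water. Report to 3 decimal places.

PN ≈ 0.624

p₁ = 0.747, p₀ = 0.281.
Under exogeneity and monotonicity, PN = (p₁ − p₀) / p₁.
PN = (0.747 − 0.281) / 0.747 = 0.466 / 0.747 ≈ 0.6238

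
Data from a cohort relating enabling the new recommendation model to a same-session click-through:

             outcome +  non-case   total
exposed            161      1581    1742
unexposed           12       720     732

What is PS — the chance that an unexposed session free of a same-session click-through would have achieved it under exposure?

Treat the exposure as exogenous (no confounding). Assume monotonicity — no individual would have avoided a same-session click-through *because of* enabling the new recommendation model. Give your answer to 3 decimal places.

p₁ = P(outcome | exposed) = 161/1742 = 0.092423
p₀ = P(outcome | unexposed) = 12/732 = 0.016393
Under exogeneity and monotonicity, PS = (p₁ − p₀)/(1 − p₀).
PS = (0.092423 − 0.016393) / 0.98361 ≈ 0.0773

PS ≈ 0.077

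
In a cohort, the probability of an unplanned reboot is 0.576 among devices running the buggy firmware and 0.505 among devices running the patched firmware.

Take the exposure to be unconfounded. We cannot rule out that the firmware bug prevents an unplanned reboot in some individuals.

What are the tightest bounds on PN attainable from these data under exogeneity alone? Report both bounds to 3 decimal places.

0.123 ≤ PN ≤ 0.859

Let p₁ = 0.576, p₀ = 0.505.
Under exogeneity alone the bounds on PN are max{0,(p₁−p₀)/p₁} ≤ PN ≤ min{1,(1−p₀)/p₁}.
  lower = (p₁ − p₀)/p₁ = 0.071 / 0.576 ≈ 0.1233
  upper = min{1, (1 − p₀)/p₁} = 0.495 / 0.576 ≈ 0.8594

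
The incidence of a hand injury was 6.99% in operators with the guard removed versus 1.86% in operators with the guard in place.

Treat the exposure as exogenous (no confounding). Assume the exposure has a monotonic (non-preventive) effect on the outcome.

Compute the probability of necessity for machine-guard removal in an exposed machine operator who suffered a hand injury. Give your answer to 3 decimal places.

PN ≈ 0.734

p₁ = 0.0699, p₀ = 0.0186.
Under exogeneity and monotonicity, PN = (p₁ − p₀) / p₁.
PN = (0.0699 − 0.0186) / 0.0699 = 0.0513 / 0.0699 ≈ 0.7339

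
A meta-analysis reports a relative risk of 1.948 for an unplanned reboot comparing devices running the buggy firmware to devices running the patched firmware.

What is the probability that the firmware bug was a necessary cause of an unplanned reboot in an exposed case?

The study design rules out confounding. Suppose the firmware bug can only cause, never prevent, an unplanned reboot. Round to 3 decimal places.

Under exogeneity and monotonicity, PN = (RR − 1) / RR = 1 − 1/RR.
PN = (1.948 − 1) / 1.948 = 0.948 / 1.948 ≈ 0.4867

PN ≈ 0.487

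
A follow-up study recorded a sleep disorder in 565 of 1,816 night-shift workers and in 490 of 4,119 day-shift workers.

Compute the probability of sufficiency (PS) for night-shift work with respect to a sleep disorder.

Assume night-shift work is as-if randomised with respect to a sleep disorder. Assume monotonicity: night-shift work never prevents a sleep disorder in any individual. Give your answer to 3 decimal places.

PS ≈ 0.218

p₁ = P(outcome | exposed) = 565/1816 = 0.31112
p₀ = P(outcome | unexposed) = 490/4119 = 0.11896
Under exogeneity and monotonicity, PS = (p₁ − p₀) / (1 − p₀).
PS = (0.31112 − 0.11896) / (1 − 0.11896) = 0.19216 / 0.88104 ≈ 0.2181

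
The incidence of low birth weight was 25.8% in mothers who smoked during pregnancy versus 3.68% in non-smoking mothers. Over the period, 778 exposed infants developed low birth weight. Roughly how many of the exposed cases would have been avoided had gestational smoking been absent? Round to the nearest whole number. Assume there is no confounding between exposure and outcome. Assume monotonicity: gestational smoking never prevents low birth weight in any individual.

p₁ = 0.258, p₀ = 0.0368.
PN = (p₁ − p₀)/p₁ = (0.258 − 0.0368) / 0.258 ≈ 0.85736.
Attributable cases ≈ PN × (exposed cases) = 0.85736 × 778 ≈ 667.03.

about 667 cases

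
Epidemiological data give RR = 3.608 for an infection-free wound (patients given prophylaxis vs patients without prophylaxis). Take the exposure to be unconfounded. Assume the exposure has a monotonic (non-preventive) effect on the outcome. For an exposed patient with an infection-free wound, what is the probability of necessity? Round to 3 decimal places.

Under exogeneity and monotonicity, PN = (RR − 1) / RR = 1 − 1/RR.
PN = (3.608 − 1) / 3.608 = 2.608 / 3.608 ≈ 0.7228

PN ≈ 0.723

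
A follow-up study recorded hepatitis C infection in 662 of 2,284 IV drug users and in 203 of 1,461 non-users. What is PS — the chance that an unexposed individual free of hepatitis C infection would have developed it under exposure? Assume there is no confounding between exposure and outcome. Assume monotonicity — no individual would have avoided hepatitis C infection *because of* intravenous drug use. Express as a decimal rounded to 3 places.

PS ≈ 0.175

p₁ = P(outcome | exposed) = 662/2284 = 0.28984
p₀ = P(outcome | unexposed) = 203/1461 = 0.13895
Under exogeneity and monotonicity, PS = (p₁ − p₀) / (1 − p₀).
PS = (0.28984 − 0.13895) / (1 − 0.13895) = 0.1509 / 0.86105 ≈ 0.1752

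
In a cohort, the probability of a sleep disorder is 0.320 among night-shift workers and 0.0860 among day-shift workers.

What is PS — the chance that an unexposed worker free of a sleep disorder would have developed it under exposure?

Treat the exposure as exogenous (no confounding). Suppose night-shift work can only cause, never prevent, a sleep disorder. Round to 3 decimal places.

Let p₁ = 0.32, p₀ = 0.086.
Under exogeneity and monotonicity, PS = (p₁ − p₀) / (1 − p₀).
PS = (0.32 − 0.086) / (1 − 0.086) = 0.234 / 0.914 ≈ 0.2560

PS ≈ 0.256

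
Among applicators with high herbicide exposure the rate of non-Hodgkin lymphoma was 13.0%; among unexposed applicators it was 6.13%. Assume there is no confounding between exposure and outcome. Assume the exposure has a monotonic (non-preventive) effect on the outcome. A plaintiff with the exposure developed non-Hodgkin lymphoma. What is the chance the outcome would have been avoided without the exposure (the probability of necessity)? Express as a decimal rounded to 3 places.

PN ≈ 0.528

p₁ = 0.13, p₀ = 0.0613.
Under exogeneity and monotonicity, PN = (p₁ − p₀) / p₁.
PN = (0.13 − 0.0613) / 0.13 = 0.0687 / 0.13 ≈ 0.5285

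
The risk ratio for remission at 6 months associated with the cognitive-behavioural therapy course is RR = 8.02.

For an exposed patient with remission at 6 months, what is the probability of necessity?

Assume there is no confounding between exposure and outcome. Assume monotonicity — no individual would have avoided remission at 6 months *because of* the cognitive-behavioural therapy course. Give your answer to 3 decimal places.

Under exogeneity and monotonicity, PN = (RR − 1) / RR = 1 − 1/RR.
PN = (8.02 − 1) / 8.02 = 7.02 / 8.02 ≈ 0.8753

PN ≈ 0.875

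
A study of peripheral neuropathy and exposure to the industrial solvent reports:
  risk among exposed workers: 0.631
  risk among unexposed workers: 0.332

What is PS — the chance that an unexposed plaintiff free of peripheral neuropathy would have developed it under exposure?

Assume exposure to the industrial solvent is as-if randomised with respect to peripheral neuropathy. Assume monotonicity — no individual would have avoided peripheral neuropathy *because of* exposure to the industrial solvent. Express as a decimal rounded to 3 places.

PS ≈ 0.448

Let p₁ = 0.631, p₀ = 0.332.
Under exogeneity and monotonicity, PS = (p₁ − p₀) / (1 − p₀).
PS = (0.631 − 0.332) / (1 − 0.332) = 0.299 / 0.668 ≈ 0.4476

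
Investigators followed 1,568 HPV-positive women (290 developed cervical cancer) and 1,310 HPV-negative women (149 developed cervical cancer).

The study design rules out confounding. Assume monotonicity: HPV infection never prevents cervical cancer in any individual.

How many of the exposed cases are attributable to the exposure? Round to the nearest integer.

about 112 cases

p₁ = P(outcome | exposed) = 290/1568 = 0.18495
p₀ = P(outcome | unexposed) = 149/1310 = 0.11374
PN = (p₁ − p₀)/p₁ = (0.18495 − 0.11374) / 0.18495 ≈ 0.38502.
Attributable cases ≈ PN × (exposed cases) = 0.38502 × 290 ≈ 111.65.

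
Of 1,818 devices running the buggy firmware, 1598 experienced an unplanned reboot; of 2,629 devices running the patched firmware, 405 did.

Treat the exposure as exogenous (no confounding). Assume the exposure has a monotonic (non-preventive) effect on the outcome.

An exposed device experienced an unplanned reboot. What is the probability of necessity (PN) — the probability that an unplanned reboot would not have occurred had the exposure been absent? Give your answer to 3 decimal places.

p₁ = P(outcome | exposed) = 1598/1818 = 0.87899
p₀ = P(outcome | unexposed) = 405/2629 = 0.15405
Under exogeneity and monotonicity, PN = (p₁ − p₀) / p₁.
PN = (0.87899 − 0.15405) / 0.87899 = 0.72494 / 0.87899 ≈ 0.8247

PN ≈ 0.825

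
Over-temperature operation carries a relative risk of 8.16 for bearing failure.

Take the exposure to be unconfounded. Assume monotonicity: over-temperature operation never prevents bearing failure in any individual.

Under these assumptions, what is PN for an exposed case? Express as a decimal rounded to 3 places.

Under exogeneity and monotonicity, PN = (RR − 1) / RR = 1 − 1/RR.
PN = (8.16 − 1) / 8.16 = 7.16 / 8.16 ≈ 0.8775

PN ≈ 0.877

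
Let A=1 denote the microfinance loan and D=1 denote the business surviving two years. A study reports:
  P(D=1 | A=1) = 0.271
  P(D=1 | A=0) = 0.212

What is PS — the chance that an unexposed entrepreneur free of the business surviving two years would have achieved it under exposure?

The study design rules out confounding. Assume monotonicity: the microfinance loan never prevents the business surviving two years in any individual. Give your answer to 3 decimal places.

PS ≈ 0.075

Let p₁ = 0.271, p₀ = 0.212.
Under exogeneity and monotonicity, PS = (p₁ − p₀) / (1 − p₀).
PS = (0.271 − 0.212) / (1 − 0.212) = 0.059 / 0.788 ≈ 0.0749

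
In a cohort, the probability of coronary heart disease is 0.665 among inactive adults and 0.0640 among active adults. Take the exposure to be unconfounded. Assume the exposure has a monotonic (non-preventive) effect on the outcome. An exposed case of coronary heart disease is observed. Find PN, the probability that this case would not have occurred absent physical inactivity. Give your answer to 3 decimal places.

Let p₁ = 0.665, p₀ = 0.064.
Under exogeneity and monotonicity, PN = (p₁ − p₀) / p₁.
PN = (0.665 − 0.064) / 0.665 = 0.601 / 0.665 ≈ 0.9038

PN ≈ 0.904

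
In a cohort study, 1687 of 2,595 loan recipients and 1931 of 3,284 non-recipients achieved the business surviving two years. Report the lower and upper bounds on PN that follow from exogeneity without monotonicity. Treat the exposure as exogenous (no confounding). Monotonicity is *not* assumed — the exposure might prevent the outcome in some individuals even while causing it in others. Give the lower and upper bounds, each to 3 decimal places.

p₁ = P(outcome | exposed) = 1687/2595 = 0.6501
p₀ = P(outcome | unexposed) = 1931/3284 = 0.588
Under exogeneity alone the bounds on PN are max{0,(p₁−p₀)/p₁} ≤ PN ≤ min{1,(1−p₀)/p₁}.
  lower = (p₁ − p₀)/p₁ = 0.062094 / 0.6501 ≈ 0.0955
  upper = min{1, (1 − p₀)/p₁} = 0.412 / 0.6501 ≈ 0.6337

0.096 ≤ PN ≤ 0.634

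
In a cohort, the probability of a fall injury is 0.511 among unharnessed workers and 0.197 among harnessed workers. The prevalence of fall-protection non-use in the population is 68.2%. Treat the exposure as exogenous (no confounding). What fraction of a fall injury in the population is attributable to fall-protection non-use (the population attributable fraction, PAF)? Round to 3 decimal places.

Let p₁ = 0.511, p₀ = 0.197.
Overall risk P(Y=1) = π·p₁ + (1−π)·p₀ = 0.682×0.511 + 0.318×0.197 = 0.41115.
Under exogeneity, PAF = [P(Y=1) − p₀] / P(Y=1).
PAF = (0.41115 − 0.197) / 0.41115 ≈ 0.5209

PAF ≈ 0.521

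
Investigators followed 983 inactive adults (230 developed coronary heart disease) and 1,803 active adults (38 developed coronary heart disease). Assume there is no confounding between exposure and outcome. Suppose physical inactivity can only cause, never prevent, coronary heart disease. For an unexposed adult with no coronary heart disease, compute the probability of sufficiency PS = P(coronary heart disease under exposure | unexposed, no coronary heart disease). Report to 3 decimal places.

p₁ = P(outcome | exposed) = 230/983 = 0.23398
p₀ = P(outcome | unexposed) = 38/1803 = 0.021076
Under exogeneity and monotonicity, PS = (p₁ − p₀) / (1 − p₀).
PS = (0.23398 − 0.021076) / (1 − 0.021076) = 0.2129 / 0.97892 ≈ 0.2175

PS ≈ 0.217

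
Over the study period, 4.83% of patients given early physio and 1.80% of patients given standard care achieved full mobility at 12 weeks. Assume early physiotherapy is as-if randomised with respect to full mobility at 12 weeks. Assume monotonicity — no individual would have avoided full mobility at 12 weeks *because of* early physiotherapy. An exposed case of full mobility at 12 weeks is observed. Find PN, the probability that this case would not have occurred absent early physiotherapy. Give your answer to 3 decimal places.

p₁ = 0.0483, p₀ = 0.018.
Under exogeneity and monotonicity, PN = (p₁ − p₀) / p₁.
PN = (0.0483 − 0.018) / 0.0483 = 0.0303 / 0.0483 ≈ 0.6273

PN ≈ 0.627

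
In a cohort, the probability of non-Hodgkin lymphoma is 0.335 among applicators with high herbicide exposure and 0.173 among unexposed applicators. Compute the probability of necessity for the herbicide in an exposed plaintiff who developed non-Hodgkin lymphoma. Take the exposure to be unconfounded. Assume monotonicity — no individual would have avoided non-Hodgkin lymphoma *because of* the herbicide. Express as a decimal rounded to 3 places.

Let p₁ = 0.335, p₀ = 0.173.
Under exogeneity and monotonicity, PN = (p₁ − p₀) / p₁.
PN = (0.335 − 0.173) / 0.335 = 0.162 / 0.335 ≈ 0.4836

PN ≈ 0.484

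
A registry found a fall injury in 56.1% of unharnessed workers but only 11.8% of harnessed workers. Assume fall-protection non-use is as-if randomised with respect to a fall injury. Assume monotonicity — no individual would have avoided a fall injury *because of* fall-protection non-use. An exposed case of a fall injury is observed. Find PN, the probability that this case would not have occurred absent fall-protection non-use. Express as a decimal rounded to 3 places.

p₁ = 0.561, p₀ = 0.118.
Under exogeneity and monotonicity, PN = (p₁ − p₀) / p₁.
PN = (0.561 − 0.118) / 0.561 = 0.443 / 0.561 ≈ 0.7897

PN ≈ 0.790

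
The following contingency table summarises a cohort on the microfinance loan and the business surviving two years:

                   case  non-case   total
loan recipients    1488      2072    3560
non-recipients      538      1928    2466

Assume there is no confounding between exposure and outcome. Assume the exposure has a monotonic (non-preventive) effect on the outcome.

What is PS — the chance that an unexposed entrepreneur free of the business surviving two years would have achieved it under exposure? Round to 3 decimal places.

p₁ = P(outcome | exposed) = 1488/3560 = 0.41798
p₀ = P(outcome | unexposed) = 538/2466 = 0.21817
Under exogeneity and monotonicity, PS = (p₁ − p₀) / (1 − p₀).
PS = (0.41798 − 0.21817) / (1 − 0.21817) = 0.19981 / 0.78183 ≈ 0.2556

PS ≈ 0.256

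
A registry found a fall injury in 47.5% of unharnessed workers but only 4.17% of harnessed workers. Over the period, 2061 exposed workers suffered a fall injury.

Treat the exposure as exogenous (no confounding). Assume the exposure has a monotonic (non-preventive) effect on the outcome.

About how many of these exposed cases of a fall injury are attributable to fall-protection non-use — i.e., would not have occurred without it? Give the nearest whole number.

p₁ = 0.475, p₀ = 0.0417.
PN = (p₁ − p₀)/p₁ = (0.475 − 0.0417) / 0.475 ≈ 0.91221.
Attributable cases ≈ PN × (exposed cases) = 0.91221 × 2061 ≈ 1880.07.

about 1880 cases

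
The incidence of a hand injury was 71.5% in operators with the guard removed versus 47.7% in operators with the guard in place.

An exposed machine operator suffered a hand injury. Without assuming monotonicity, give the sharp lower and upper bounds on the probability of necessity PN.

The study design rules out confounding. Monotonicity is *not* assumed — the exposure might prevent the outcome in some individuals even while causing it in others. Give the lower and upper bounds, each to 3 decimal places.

0.333 ≤ PN ≤ 0.731

p₁ = 0.715, p₀ = 0.477.
Under exogeneity alone the bounds on PN are max{0,(p₁−p₀)/p₁} ≤ PN ≤ min{1,(1−p₀)/p₁}.
  lower = (p₁ − p₀)/p₁ = 0.238 / 0.715 ≈ 0.3329
  upper = min{1, (1 − p₀)/p₁} = 0.523 / 0.715 ≈ 0.7315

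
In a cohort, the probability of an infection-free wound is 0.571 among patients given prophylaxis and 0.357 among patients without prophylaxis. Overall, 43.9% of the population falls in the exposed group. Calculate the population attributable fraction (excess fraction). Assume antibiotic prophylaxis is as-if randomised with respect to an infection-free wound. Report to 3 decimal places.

PAF ≈ 0.208

Let p₁ = 0.571, p₀ = 0.357.
Overall risk P(Y=1) = π·p₁ + (1−π)·p₀ = 0.439×0.571 + 0.561×0.357 = 0.45095.
Under exogeneity, PAF = [P(Y=1) − p₀] / P(Y=1).
PAF = (0.45095 − 0.357) / 0.45095 ≈ 0.2083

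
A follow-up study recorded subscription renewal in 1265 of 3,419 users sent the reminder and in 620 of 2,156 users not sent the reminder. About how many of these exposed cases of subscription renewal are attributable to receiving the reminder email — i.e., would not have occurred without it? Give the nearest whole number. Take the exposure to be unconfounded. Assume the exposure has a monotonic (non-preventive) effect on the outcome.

p₁ = P(outcome | exposed) = 1265/3419 = 0.36999
p₀ = P(outcome | unexposed) = 620/2156 = 0.28757
PN = (p₁ − p₀)/p₁ = (0.36999 − 0.28757) / 0.36999 ≈ 0.22277.
Attributable cases ≈ PN × (exposed cases) = 0.22277 × 1265 ≈ 281.80.

about 282 cases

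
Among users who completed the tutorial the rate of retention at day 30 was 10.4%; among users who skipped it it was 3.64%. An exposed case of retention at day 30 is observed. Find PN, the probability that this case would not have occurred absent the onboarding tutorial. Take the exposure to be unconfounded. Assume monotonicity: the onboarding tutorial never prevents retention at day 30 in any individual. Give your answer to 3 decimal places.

p₁ = 0.104, p₀ = 0.0364.
Under exogeneity and monotonicity, PN = (p₁ − p₀) / p₁.
PN = (0.104 − 0.0364) / 0.104 = 0.0676 / 0.104 ≈ 0.6500

PN ≈ 0.650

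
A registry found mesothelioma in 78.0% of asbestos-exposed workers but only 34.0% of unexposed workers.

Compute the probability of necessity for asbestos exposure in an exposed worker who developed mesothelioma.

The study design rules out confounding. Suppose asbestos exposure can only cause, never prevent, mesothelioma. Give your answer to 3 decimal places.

p₁ = 0.78, p₀ = 0.34.
Under exogeneity and monotonicity, PN = (p₁ − p₀) / p₁.
PN = (0.78 − 0.34) / 0.78 = 0.44 / 0.78 ≈ 0.5641

PN ≈ 0.564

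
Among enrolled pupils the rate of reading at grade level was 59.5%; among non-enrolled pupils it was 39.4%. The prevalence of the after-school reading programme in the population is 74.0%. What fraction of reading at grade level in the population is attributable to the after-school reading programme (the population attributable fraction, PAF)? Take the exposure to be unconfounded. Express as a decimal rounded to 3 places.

p₁ = 0.595, p₀ = 0.394.
Overall risk P(Y=1) = π·p₁ + (1−π)·p₀ = 0.74×0.595 + 0.26×0.394 = 0.54274.
Under exogeneity, PAF = [P(Y=1) − p₀] / P(Y=1).
PAF = (0.54274 − 0.394) / 0.54274 ≈ 0.2741

PAF ≈ 0.274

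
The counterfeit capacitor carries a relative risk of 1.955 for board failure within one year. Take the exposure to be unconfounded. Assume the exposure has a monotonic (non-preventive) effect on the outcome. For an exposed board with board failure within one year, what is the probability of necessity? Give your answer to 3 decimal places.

PN ≈ 0.488

Under exogeneity and monotonicity, PN = (RR − 1) / RR = 1 − 1/RR.
PN = (1.955 − 1) / 1.955 = 0.955 / 1.955 ≈ 0.4885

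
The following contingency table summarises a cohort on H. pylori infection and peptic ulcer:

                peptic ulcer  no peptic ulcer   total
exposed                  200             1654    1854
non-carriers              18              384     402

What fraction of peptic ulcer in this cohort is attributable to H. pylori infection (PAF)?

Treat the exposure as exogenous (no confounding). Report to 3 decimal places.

p₁ = P(outcome | exposed) = 200/1854 = 0.10787
p₀ = P(outcome | unexposed) = 18/402 = 0.044776
Exposure prevalence π = 1854/2256 = 0.82181; overall risk P(Y=1) = 0.096631.
Under exogeneity, PAF = [P(Y=1) − p₀]/P(Y=1).
PAF = (0.096631 − 0.044776) / 0.096631 ≈ 0.5366

PAF ≈ 0.537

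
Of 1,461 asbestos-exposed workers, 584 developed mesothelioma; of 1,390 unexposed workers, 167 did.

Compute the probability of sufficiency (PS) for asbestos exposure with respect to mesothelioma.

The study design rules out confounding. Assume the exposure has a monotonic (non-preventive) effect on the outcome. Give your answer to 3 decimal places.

p₁ = P(outcome | exposed) = 584/1461 = 0.39973
p₀ = P(outcome | unexposed) = 167/1390 = 0.12014
Under exogeneity and monotonicity, PS = (p₁ − p₀) / (1 − p₀).
PS = (0.39973 − 0.12014) / (1 − 0.12014) = 0.27958 / 0.87986 ≈ 0.3178

PS ≈ 0.318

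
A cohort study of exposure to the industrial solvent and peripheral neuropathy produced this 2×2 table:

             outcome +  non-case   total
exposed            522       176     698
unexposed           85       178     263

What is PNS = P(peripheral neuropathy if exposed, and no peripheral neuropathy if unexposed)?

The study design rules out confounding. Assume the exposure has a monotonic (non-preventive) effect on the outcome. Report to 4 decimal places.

p₁ = P(outcome | exposed) = 522/698 = 0.74785
p₀ = P(outcome | unexposed) = 85/263 = 0.32319
Under exogeneity and monotonicity, PNS = p₁ − p₀.
PNS = 0.74785 − 0.32319 = 0.42466

PNS ≈ 0.4247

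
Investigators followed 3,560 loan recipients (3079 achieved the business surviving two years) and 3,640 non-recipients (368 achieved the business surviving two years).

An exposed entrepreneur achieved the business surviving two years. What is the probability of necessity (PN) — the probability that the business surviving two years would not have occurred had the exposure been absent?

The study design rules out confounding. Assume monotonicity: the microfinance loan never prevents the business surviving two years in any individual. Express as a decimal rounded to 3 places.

PN ≈ 0.883

p₁ = P(outcome | exposed) = 3079/3560 = 0.86489
p₀ = P(outcome | unexposed) = 368/3640 = 0.1011
Under exogeneity and monotonicity, PN = (p₁ − p₀) / p₁.
PN = (0.86489 − 0.1011) / 0.86489 = 0.76379 / 0.86489 ≈ 0.8831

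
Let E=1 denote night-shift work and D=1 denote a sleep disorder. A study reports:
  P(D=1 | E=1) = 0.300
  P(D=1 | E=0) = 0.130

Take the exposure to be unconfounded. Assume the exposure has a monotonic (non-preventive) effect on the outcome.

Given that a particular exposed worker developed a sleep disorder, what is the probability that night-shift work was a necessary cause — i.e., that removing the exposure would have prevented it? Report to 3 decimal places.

Let p₁ = 0.3, p₀ = 0.13.
Under exogeneity and monotonicity, PN = (p₁ − p₀) / p₁.
PN = (0.3 − 0.13) / 0.3 = 0.17 / 0.3 ≈ 0.5667

PN ≈ 0.567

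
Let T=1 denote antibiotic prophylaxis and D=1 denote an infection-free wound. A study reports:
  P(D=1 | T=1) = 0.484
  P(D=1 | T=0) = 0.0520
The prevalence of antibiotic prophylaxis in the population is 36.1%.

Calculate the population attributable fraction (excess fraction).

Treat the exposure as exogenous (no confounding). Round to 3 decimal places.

Let p₁ = 0.484, p₀ = 0.052.
Overall risk P(Y=1) = π·p₁ + (1−π)·p₀ = 0.361×0.484 + 0.639×0.052 = 0.20795.
Under exogeneity, PAF = [P(Y=1) − p₀] / P(Y=1).
PAF = (0.20795 − 0.052) / 0.20795 ≈ 0.7499

PAF ≈ 0.750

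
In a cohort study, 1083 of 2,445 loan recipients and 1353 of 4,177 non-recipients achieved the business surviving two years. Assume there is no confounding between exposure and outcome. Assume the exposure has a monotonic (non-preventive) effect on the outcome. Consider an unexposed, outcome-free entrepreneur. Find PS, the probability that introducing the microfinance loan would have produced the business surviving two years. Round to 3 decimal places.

p₁ = P(outcome | exposed) = 1083/2445 = 0.44294
p₀ = P(outcome | unexposed) = 1353/4177 = 0.32392
Under exogeneity and monotonicity, PS = (p₁ − p₀) / (1 − p₀).
PS = (0.44294 − 0.32392) / (1 − 0.32392) = 0.11903 / 0.67608 ≈ 0.1761

PS ≈ 0.176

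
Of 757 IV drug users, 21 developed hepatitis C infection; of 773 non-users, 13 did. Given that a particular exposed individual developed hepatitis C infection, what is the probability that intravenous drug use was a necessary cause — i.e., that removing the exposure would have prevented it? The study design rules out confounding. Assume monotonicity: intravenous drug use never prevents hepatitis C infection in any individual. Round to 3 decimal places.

p₁ = P(outcome | exposed) = 21/757 = 0.027741
p₀ = P(outcome | unexposed) = 13/773 = 0.016818
Under exogeneity and monotonicity, PN = (p₁ − p₀) / p₁.
PN = (0.027741 − 0.016818) / 0.027741 = 0.010923 / 0.027741 ≈ 0.3938

PN ≈ 0.394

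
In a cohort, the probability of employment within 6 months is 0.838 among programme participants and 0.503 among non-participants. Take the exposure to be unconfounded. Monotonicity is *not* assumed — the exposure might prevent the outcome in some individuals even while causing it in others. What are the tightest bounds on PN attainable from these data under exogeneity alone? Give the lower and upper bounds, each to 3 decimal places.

0.400 ≤ PN ≤ 0.593

Let p₁ = 0.838, p₀ = 0.503.
Under exogeneity alone the bounds on PN are max{0,(p₁−p₀)/p₁} ≤ PN ≤ min{1,(1−p₀)/p₁}.
  lower = (p₁ − p₀)/p₁ = 0.335 / 0.838 ≈ 0.3998
  upper = min{1, (1 − p₀)/p₁} = 0.497 / 0.838 ≈ 0.5931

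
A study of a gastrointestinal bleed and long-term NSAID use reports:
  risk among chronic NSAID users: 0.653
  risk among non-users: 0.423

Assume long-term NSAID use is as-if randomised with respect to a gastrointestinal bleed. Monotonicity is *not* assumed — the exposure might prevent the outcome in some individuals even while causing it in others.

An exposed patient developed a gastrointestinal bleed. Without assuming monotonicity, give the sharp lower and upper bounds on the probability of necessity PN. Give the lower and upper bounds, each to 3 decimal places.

Let p₁ = 0.653, p₀ = 0.423.
Under exogeneity alone the bounds on PN are max{0,(p₁−p₀)/p₁} ≤ PN ≤ min{1,(1−p₀)/p₁}.
  lower = (p₁ − p₀)/p₁ = 0.23 / 0.653 ≈ 0.3522
  upper = min{1, (1 − p₀)/p₁} = 0.577 / 0.653 ≈ 0.8836

0.352 ≤ PN ≤ 0.884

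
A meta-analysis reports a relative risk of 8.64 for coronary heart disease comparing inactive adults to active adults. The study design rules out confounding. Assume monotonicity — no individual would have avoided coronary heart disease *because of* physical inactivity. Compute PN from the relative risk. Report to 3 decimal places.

Under exogeneity and monotonicity, PN = (RR − 1) / RR = 1 − 1/RR.
PN = (8.64 − 1) / 8.64 = 7.64 / 8.64 ≈ 0.8843

PN ≈ 0.884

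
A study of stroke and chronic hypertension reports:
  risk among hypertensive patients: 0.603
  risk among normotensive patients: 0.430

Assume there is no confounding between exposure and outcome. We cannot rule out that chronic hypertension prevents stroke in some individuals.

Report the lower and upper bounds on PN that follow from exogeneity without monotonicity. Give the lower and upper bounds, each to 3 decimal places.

0.287 ≤ PN ≤ 0.945

Let p₁ = 0.603, p₀ = 0.43.
Under exogeneity alone the bounds on PN are max{0,(p₁−p₀)/p₁} ≤ PN ≤ min{1,(1−p₀)/p₁}.
  lower = (p₁ − p₀)/p₁ = 0.173 / 0.603 ≈ 0.2869
  upper = min{1, (1 − p₀)/p₁} = 0.57 / 0.603 ≈ 0.9453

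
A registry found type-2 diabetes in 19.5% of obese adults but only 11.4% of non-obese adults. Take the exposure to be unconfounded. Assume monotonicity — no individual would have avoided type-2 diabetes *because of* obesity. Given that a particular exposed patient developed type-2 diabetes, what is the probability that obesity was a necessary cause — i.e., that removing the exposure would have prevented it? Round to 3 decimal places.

PN ≈ 0.415

p₁ = 0.195, p₀ = 0.114.
Under exogeneity and monotonicity, PN = (p₁ − p₀) / p₁.
PN = (0.195 − 0.114) / 0.195 = 0.081 / 0.195 ≈ 0.4154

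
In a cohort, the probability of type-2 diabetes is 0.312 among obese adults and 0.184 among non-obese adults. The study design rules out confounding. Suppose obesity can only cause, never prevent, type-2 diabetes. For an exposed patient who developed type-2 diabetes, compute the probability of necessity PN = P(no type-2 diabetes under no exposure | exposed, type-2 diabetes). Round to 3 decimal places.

PN ≈ 0.410

Let p₁ = 0.312, p₀ = 0.184.
Under exogeneity and monotonicity, PN = (p₁ − p₀) / p₁.
PN = (0.312 − 0.184) / 0.312 = 0.128 / 0.312 ≈ 0.4103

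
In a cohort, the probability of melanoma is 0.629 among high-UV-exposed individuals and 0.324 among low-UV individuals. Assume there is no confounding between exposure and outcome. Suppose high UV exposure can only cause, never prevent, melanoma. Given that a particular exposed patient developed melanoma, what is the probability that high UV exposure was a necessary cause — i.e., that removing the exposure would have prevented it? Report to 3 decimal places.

Let p₁ = 0.629, p₀ = 0.324.
Under exogeneity and monotonicity, PN = (p₁ − p₀) / p₁.
PN = (0.629 − 0.324) / 0.629 = 0.305 / 0.629 ≈ 0.4849

PN ≈ 0.485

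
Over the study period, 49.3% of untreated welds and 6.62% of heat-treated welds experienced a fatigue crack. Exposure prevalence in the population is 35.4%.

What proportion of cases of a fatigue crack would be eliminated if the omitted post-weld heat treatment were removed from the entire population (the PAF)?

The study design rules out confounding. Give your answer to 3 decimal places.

p₁ = 0.493, p₀ = 0.0662.
Overall risk P(Y=1) = π·p₁ + (1−π)·p₀ = 0.354×0.493 + 0.646×0.0662 = 0.21729.
Under exogeneity, PAF = [P(Y=1) − p₀] / P(Y=1).
PAF = (0.21729 − 0.0662) / 0.21729 ≈ 0.6953

PAF ≈ 0.695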